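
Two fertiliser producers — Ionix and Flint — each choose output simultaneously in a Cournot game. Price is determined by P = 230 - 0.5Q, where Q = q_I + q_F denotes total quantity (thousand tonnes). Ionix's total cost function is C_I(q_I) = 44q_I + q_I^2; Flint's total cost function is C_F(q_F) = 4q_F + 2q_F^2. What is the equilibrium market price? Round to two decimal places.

Ionix's profit: π_I = (230 - 0.5Q)q_I - (44q_I + q_I²). Setting ∂π_I/∂q_I = 0: 186 - 3q_I - (1/2)(q_F) = 0.
Flint's profit: π_F = (230 - 0.5Q)q_F - (4q_F + 2q_F²). Setting ∂π_F/∂q_F = 0: 226 - 5q_F - (1/2)(q_I) = 0.
So q_I = (186 - (1/2)q_F)/3 and q_F = (226 - (1/2)q_I)/5.
Solving the pair: q_I = 55.3898, q_F = 39.6610.
Total output Q = 95.0508, so price P = 230 - (1/2)·95.0508 = 182.4746.

182.47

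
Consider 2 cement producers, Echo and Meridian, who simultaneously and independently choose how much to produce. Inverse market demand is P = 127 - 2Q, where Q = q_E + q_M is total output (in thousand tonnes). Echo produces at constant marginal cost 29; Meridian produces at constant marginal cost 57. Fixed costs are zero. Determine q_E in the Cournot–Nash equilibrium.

21

Echo's profit: π_E = (127 - 2Q)q_E - (29q_E). Setting ∂π_E/∂q_E = 0: 98 - 4q_E - 2(q_M) = 0.
Meridian's profit: π_M = (127 - 2Q)q_M - (57q_M). Setting ∂π_M/∂q_M = 0: 70 - 4q_M - 2(q_E) = 0.
So q_E = (98 - 2q_M)/4 and q_M = (70 - 2q_E)/4.
Solving the pair: q_E = 21, q_M = 7.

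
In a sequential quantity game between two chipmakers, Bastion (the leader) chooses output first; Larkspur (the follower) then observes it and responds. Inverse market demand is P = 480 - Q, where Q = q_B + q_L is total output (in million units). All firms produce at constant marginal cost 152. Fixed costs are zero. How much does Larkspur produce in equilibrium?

The follower Larkspur best-responds to any q_B: π_L = (480 - Q)q_L - 152q_L.
Setting the follower's marginal profit to zero, 328 - q_B - 2q_L = 0, i.e. q_L = (328 - q_B)/2.
The leader anticipates this reaction. Substituting into P = 480 - Q gives P = 316 - (1/2)q_B, so π_B = (316 - (1/2)q_B)q_B - 152q_B.
The leader's first-order condition 164 - q_B = 0 yields q_B = 164.
Then q_L = (328 - 164)/2 = 82.

82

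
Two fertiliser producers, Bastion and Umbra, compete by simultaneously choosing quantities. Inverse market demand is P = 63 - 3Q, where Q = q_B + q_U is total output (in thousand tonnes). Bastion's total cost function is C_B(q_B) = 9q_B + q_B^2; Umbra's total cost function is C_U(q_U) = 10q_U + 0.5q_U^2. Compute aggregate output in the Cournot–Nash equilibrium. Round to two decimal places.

Bastion's profit: π_B = (63 - 3Q)q_B - (9q_B + q_B²). Setting ∂π_B/∂q_B = 0: 54 - 8q_B - 3(q_U) = 0.
Umbra's profit: π_U = (63 - 3Q)q_U - (10q_U + (1/2)q_U²). Setting ∂π_U/∂q_U = 0: 53 - 7q_U - 3(q_B) = 0.
Rearranging gives the reaction functions q_B = (54 - 3q_U)/8 and q_U = (53 - 3q_B)/7.
Substituting one into the other gives q_B = 219/47 and q_U = 262/47.
Total output Q = 219/47 + 262/47 = 481/47.

10.23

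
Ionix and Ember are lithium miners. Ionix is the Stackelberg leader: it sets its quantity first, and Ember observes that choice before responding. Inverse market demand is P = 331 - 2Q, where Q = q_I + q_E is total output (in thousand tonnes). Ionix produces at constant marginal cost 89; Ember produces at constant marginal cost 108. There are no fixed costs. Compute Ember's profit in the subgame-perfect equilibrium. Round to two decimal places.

1069.53

Solve by backward induction. Given q_I, the follower Ember maximises π_E = (331 - 2q_I - 2q_E)q_E - 108q_E.
Follower FOC: 223 - 2q_I - 4q_E = 0, so q_E(q_I) = (223 - 2q_I)/4.
Ionix substitutes q_E(q_I) into its own profit: π_I = q_I(331 - 2q_I - (223 - 2q_I)/2) - 89q_I = (439/2 - q_I)q_I - 89q_I.
Maximising: ∂π_I/∂q_I = 261/2 - 2q_I = 0, giving q_I = 261/4.
Then q_E = (223 - 2·(261/4))/4 = 185/8.
Price P = 331 - 2·(707/8) = 617/4.
Ember's profit: (617/4 - 108)·(185/8) = 1069.5313.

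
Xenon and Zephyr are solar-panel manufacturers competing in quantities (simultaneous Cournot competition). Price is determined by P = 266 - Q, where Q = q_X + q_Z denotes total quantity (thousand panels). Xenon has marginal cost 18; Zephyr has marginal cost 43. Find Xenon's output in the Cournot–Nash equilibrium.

91

Xenon's profit: π_X = (266 - Q)q_X - (18q_X). Setting ∂π_X/∂q_X = 0: 248 - 2q_X - (q_Z) = 0.
Zephyr's profit: π_Z = (266 - Q)q_Z - (43q_Z). Setting ∂π_Z/∂q_Z = 0: 223 - 2q_Z - (q_X) = 0.
Best responses: q_X = (248 - q_Z)/2, q_Z = (223 - q_X)/2.
Substituting one into the other gives q_X = 91 and q_Z = 66.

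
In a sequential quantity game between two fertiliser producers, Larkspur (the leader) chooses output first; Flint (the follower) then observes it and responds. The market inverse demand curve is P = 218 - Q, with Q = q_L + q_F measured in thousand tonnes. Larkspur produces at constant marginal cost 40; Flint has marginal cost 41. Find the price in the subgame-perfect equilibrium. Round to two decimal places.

Solve by backward induction. Given q_L, the follower Flint maximises π_F = (218 - q_L - q_F)q_F - 41q_F.
Setting the follower's marginal profit to zero, 177 - q_L - 2q_F = 0, i.e. q_F = (177 - q_L)/2.
Larkspur substitutes q_F(q_L) into its own profit: π_L = q_L(218 - q_L - (177 - q_L)/2) - 40q_L = (259/2 - (1/2)q_L)q_L - 40q_L.
The leader's first-order condition 179/2 - q_L = 0 yields q_L = 179/2.
Then q_F = (177 - 179/2)/2 = 175/4.
Total output Q = 533/4, so price P = 218 - 533/4 = 339/4.

84.75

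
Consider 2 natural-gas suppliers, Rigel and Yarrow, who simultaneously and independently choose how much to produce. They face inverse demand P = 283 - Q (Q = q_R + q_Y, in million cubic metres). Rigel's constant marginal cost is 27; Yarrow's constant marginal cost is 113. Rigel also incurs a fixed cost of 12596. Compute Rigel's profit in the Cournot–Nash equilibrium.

Rigel's profit: π_R = (283 - Q)q_R - (27q_R). Setting ∂π_R/∂q_R = 0: 256 - 2q_R - (q_Y) = 0.
Yarrow's profit: π_Y = (283 - Q)q_Y - (113q_Y). Setting ∂π_Y/∂q_Y = 0: 170 - 2q_Y - (q_R) = 0.
Rearranging gives the reaction functions q_R = (256 - q_Y)/2 and q_Y = (170 - q_R)/2.
Substituting one into the other gives q_R = 114 and q_Y = 28.
Price P = 283 - 142 = 141.
Rigel's profit: (141 - 27)·114 - 12596 = 400.

400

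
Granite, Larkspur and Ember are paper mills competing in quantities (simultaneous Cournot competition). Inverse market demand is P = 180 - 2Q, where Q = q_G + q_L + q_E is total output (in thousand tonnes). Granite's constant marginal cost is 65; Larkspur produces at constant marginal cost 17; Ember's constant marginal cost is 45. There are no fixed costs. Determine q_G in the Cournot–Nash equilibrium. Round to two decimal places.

Granite's profit: π_G = (180 - 2Q)q_G - (65q_G). Setting ∂π_G/∂q_G = 0: 115 - 4q_G - 2(q_L + q_E) = 0.
Larkspur's first-order condition: 163 - 4q_L - 2(q_G + q_E) = 0.
Ember's first-order condition: 135 - 4q_E - 2(q_G + q_L) = 0.
Summing all 3 equations gives 413 − 8Q = 0, hence Q = 413/8.
Back-substituting: q_G = (115 − 413/4)/2 = 47/8, q_L = (163 − 413/4)/2 = 239/8, q_E = (135 − 413/4)/2 = 127/8.

5.88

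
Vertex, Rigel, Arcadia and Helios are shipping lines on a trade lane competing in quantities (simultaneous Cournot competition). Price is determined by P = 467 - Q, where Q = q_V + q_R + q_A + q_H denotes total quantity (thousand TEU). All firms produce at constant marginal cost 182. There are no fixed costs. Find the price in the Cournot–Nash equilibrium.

239

A representative firm's profit is π_i = q_i(467 - Q) - 182q_i.
Setting ∂π_i/∂q_i = 0 with rivals' quantities fixed: 285 - 2q_i - Σ_{j≠i} q_j = 0.
With identical firms every q_j equals q_i, so Σ_{j≠i} q_j = 3q_i and 285 = 5q_i, giving q_i = 57.
Total output Q = 228, so price P = 467 - 228 = 239.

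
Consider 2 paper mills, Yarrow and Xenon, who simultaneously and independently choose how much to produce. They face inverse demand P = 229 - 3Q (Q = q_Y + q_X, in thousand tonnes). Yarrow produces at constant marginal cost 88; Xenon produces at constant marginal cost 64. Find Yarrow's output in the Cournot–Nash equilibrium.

13

Yarrow's profit: π_Y = (229 - 3Q)q_Y - (88q_Y). Setting ∂π_Y/∂q_Y = 0: 141 - 6q_Y - 3(q_X) = 0.
Xenon's first-order condition: 165 - 6q_X - 3(q_Y) = 0.
Rearranging gives the reaction functions q_Y = (141 - 3q_X)/6 and q_X = (165 - 3q_Y)/6.
Solving the pair: q_Y = 13, q_X = 21.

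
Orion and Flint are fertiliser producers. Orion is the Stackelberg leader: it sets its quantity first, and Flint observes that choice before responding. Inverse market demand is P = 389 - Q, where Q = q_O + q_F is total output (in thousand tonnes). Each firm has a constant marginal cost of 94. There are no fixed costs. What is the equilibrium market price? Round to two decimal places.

167.75

The follower Flint best-responds to any q_O: π_F = (389 - Q)q_F - 94q_F.
Setting the follower's marginal profit to zero, 295 - q_O - 2q_F = 0, i.e. q_F = (295 - q_O)/2.
The leader anticipates this reaction. Substituting into P = 389 - Q gives P = 483/2 - (1/2)q_O, so π_O = (483/2 - (1/2)q_O)q_O - 94q_O.
Leader FOC: 295/2 - q_O = 0, so q_O = 295/2.
Then q_F = (295 - 295/2)/2 = 295/4.
Total output Q = 885/4, so price P = 389 - 885/4 = 671/4.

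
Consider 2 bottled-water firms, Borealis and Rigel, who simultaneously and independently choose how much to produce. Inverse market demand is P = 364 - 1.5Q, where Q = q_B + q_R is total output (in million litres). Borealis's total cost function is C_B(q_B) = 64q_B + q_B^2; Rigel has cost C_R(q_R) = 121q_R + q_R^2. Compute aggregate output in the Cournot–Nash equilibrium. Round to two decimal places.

Borealis's profit: π_B = (364 - 1.5Q)q_B - (64q_B + q_B²). Setting ∂π_B/∂q_B = 0: 300 - 5q_B - (3/2)(q_R) = 0.
Rigel's first-order condition: 243 - 5q_R - (3/2)(q_B) = 0.
Rearranging gives the reaction functions q_B = (300 - (3/2)q_R)/5 and q_R = (243 - (3/2)q_B)/5.
Substituting one into the other gives q_B = 49.9121 and q_R = 33.6264.
Total output Q = 49.9121 + 33.6264 = 1086/13.

83.54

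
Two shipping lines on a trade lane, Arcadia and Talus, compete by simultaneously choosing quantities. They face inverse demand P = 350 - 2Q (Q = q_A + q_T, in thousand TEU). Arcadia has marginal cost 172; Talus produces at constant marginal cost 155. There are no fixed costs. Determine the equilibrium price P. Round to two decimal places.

Arcadia's profit: π_A = (350 - 2Q)q_A - (172q_A). Setting ∂π_A/∂q_A = 0: 178 - 4q_A - 2(q_T) = 0.
Talus's profit: π_T = (350 - 2Q)q_T - (155q_T). Setting ∂π_T/∂q_T = 0: 195 - 4q_T - 2(q_A) = 0.
Rearranging gives the reaction functions q_A = (178 - 2q_T)/4 and q_T = (195 - 2q_A)/4.
Substituting one into the other gives q_A = 161/6 and q_T = 106/3.
Total output Q = 373/6, so price P = 350 - 2·(373/6) = 677/3.

225.67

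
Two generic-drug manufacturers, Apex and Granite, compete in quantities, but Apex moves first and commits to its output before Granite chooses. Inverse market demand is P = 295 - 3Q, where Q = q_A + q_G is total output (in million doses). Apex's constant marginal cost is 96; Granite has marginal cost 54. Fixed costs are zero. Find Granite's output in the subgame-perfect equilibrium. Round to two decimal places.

27.08

Solve by backward induction. Given q_A, the follower Granite maximises π_G = (295 - 3q_A - 3q_G)q_G - 54q_G.
Setting the follower's marginal profit to zero, 241 - 3q_A - 6q_G = 0, i.e. q_G = (241 - 3q_A)/6.
The leader anticipates this reaction. Substituting into P = 295 - 3Q gives P = 349/2 - (3/2)q_A, so π_A = (349/2 - (3/2)q_A)q_A - 96q_A.
Leader FOC: 157/2 - 3q_A = 0, so q_A = 157/6.
Then q_G = (241 - 3·(157/6))/6 = 325/12.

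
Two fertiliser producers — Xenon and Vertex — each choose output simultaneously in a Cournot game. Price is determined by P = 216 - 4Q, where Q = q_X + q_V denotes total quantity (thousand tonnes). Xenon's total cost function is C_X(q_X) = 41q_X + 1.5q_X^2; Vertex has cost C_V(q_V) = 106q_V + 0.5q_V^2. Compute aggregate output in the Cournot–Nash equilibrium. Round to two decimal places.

Xenon's profit: π_X = (216 - 4Q)q_X - (41q_X + (3/2)q_X²). Setting ∂π_X/∂q_X = 0: 175 - 11q_X - 4(q_V) = 0.
Vertex's first-order condition: 110 - 9q_V - 4(q_X) = 0.
Rearranging gives the reaction functions q_X = (175 - 4q_V)/11 and q_V = (110 - 4q_X)/9.
Solving the pair: q_X = 1135/83, q_V = 510/83.
Total output Q = 1135/83 + 510/83 = 1645/83.

19.82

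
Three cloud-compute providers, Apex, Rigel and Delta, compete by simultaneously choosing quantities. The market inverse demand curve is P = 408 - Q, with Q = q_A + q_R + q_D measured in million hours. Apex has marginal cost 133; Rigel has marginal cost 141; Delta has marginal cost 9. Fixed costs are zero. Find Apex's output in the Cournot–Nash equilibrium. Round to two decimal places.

Apex's profit: π_A = (408 - Q)q_A - (133q_A). Setting ∂π_A/∂q_A = 0: 275 - 2q_A - (q_R + q_D) = 0.
Rigel's first-order condition: 267 - 2q_R - (q_A + q_D) = 0.
Delta's profit: π_D = (408 - Q)q_D - (9q_D). Setting ∂π_D/∂q_D = 0: 399 - 2q_D - (q_A + q_R) = 0.
Adding the 3 first-order conditions: 941 − 4Q = 0, so Q = 941/4.
Back-substituting: q_A = (275 − 941/4) = 159/4, q_R = (267 − 941/4) = 127/4, q_D = (399 − 941/4) = 655/4.

39.75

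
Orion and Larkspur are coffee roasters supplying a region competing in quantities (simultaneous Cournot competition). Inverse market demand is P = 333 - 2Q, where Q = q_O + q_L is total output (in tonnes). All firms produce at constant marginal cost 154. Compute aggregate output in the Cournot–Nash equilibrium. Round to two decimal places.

59.67

A representative firm's profit is π_i = q_i(333 - 2Q) - 154q_i.
Setting ∂π_i/∂q_i = 0 with rivals' quantities fixed: 179 - 4q_i - 2q_j = 0.
With identical firms every q_j equals q_i, so q_j = q_i and 179 = 6q_i, giving q_i = 179/6.
Total output Q = 179/6 + 179/6 = 179/3.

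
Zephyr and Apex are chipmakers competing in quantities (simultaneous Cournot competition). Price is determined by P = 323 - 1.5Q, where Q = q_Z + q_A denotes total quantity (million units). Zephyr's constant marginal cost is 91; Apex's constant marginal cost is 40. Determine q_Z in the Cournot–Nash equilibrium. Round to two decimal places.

Zephyr's profit: π_Z = (323 - 1.5Q)q_Z - (91q_Z). Setting ∂π_Z/∂q_Z = 0: 232 - 3q_Z - (3/2)(q_A) = 0.
Apex's first-order condition: 283 - 3q_A - (3/2)(q_Z) = 0.
Rearranging gives the reaction functions q_Z = (232 - (3/2)q_A)/3 and q_A = (283 - (3/2)q_Z)/3.
Solving the pair: q_Z = 362/9, q_A = 668/9.

40.22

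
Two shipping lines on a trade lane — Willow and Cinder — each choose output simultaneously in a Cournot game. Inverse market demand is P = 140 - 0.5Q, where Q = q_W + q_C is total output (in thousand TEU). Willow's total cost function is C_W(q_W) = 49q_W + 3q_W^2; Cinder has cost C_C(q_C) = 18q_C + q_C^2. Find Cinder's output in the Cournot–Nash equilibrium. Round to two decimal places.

Willow's profit: π_W = (140 - 0.5Q)q_W - (49q_W + 3q_W²). Setting ∂π_W/∂q_W = 0: 91 - 7q_W - (1/2)(q_C) = 0.
Cinder's profit: π_C = (140 - 0.5Q)q_C - (18q_C + q_C²). Setting ∂π_C/∂q_C = 0: 122 - 3q_C - (1/2)(q_W) = 0.
Best responses: q_W = (91 - (1/2)q_C)/7, q_C = (122 - (1/2)q_W)/3.
Substituting one into the other gives q_W = 848/83 and q_C = 38.9639.

38.96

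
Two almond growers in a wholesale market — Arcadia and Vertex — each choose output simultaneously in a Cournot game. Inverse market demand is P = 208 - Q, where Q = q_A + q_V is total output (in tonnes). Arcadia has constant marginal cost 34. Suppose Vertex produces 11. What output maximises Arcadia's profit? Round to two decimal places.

With the rival's output fixed at 11, Arcadia's profit is π_A = (208 - 11 - q_A)q_A - (34q_A) = (197 - q_A)q_A - (34q_A).
∂π_A/∂q_A = 163 - 2q_A = 0, so q_A = 163/2.

81.50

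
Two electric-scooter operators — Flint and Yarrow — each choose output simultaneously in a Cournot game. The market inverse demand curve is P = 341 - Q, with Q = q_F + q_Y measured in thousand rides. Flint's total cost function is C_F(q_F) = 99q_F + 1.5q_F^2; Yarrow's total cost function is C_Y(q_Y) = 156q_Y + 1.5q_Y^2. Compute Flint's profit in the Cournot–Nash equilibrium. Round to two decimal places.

Flint's profit: π_F = (341 - Q)q_F - (99q_F + (3/2)q_F²). Setting ∂π_F/∂q_F = 0: 242 - 5q_F - (q_Y) = 0.
Yarrow's first-order condition: 185 - 5q_Y - (q_F) = 0.
Rearranging gives the reaction functions q_F = (242 - q_Y)/5 and q_Y = (185 - q_F)/5.
Substituting one into the other gives q_F = 1025/24 and q_Y = 683/24.
Price P = 341 - 427/6 = 1619/6.
Flint's profit: (1619/6)·(1025/24) - 99·(1025/24) - (3/2)(1025/24)² = 4560.0043.

4560.00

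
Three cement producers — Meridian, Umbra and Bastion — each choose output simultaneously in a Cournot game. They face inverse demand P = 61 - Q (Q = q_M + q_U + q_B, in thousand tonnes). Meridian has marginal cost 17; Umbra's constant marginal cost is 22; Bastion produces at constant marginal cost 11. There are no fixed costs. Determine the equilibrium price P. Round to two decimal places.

Meridian's profit: π_M = (61 - Q)q_M - (17q_M). Setting ∂π_M/∂q_M = 0: 44 - 2q_M - (q_U + q_B) = 0.
Umbra's profit: π_U = (61 - Q)q_U - (22q_U). Setting ∂π_U/∂q_U = 0: 39 - 2q_U - (q_M + q_B) = 0.
Bastion's first-order condition: 50 - 2q_B - (q_M + q_U) = 0.
Summing all 3 equations gives 133 − 4Q = 0, hence Q = 133/4.
Back-substituting: q_M = (44 − 133/4) = 43/4, q_U = (39 − 133/4) = 23/4, q_B = (50 − 133/4) = 67/4.
Total output Q = 133/4, so price P = 61 - 133/4 = 111/4.

27.75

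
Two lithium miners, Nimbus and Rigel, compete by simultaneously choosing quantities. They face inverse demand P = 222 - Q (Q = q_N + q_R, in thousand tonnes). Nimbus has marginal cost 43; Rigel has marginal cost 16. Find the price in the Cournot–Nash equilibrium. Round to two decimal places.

93.67

Nimbus's profit: π_N = (222 - Q)q_N - (43q_N). Setting ∂π_N/∂q_N = 0: 179 - 2q_N - (q_R) = 0.
Rigel's profit: π_R = (222 - Q)q_R - (16q_R). Setting ∂π_R/∂q_R = 0: 206 - 2q_R - (q_N) = 0.
Best responses: q_N = (179 - q_R)/2, q_R = (206 - q_N)/2.
Substituting one into the other gives q_N = 152/3 and q_R = 233/3.
Total output Q = 385/3, so price P = 222 - 385/3 = 281/3.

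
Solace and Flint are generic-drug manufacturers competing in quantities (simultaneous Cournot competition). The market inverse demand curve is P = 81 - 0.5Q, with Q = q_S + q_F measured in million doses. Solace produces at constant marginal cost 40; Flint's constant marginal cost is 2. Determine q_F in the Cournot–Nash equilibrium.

78

Solace's profit: π_S = (81 - 0.5Q)q_S - (40q_S). Setting ∂π_S/∂q_S = 0: 41 - q_S - (1/2)(q_F) = 0.
Flint's first-order condition: 79 - q_F - (1/2)(q_S) = 0.
Best responses: q_S = (41 - (1/2)q_F), q_F = (79 - (1/2)q_S).
Substituting one into the other gives q_S = 2 and q_F = 78.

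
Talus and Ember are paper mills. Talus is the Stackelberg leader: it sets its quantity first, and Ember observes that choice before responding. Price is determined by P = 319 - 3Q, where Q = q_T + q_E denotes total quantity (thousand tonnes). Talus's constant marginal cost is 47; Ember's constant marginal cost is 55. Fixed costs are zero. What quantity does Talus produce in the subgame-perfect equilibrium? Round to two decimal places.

The follower Ember best-responds to any q_T: π_E = (319 - 3Q)q_E - 55q_E.
Setting the follower's marginal profit to zero, 264 - 3q_T - 6q_E = 0, i.e. q_E = (264 - 3q_T)/6.
The leader anticipates this reaction. Substituting into P = 319 - 3Q gives P = 187 - (3/2)q_T, so π_T = (187 - (3/2)q_T)q_T - 47q_T.
Maximising: ∂π_T/∂q_T = 140 - 3q_T = 0, giving q_T = 140/3.
Then q_E = (264 - 3·(140/3))/6 = 62/3.

46.67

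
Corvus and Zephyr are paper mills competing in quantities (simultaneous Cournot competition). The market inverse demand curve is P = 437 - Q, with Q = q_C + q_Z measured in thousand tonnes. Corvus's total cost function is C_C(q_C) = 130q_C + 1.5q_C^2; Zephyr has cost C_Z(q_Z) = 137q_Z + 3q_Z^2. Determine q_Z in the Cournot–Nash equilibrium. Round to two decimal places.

30.59

Corvus's profit: π_C = (437 - Q)q_C - (130q_C + (3/2)q_C²). Setting ∂π_C/∂q_C = 0: 307 - 5q_C - (q_Z) = 0.
Zephyr's first-order condition: 300 - 8q_Z - (q_C) = 0.
Rearranging gives the reaction functions q_C = (307 - q_Z)/5 and q_Z = (300 - q_C)/8.
Solving the pair: q_C = 55.2821, q_Z = 1193/39.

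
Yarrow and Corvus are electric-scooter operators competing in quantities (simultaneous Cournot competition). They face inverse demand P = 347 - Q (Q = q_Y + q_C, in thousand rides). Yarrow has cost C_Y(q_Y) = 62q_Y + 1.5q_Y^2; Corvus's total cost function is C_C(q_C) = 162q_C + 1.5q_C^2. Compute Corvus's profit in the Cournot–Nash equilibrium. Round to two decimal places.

1777.78

Yarrow's profit: π_Y = (347 - Q)q_Y - (62q_Y + (3/2)q_Y²). Setting ∂π_Y/∂q_Y = 0: 285 - 5q_Y - (q_C) = 0.
Corvus's profit: π_C = (347 - Q)q_C - (162q_C + (3/2)q_C²). Setting ∂π_C/∂q_C = 0: 185 - 5q_C - (q_Y) = 0.
So q_Y = (285 - q_C)/5 and q_C = (185 - q_Y)/5.
Substituting one into the other gives q_Y = 155/3 and q_C = 80/3.
Price P = 347 - 235/3 = 806/3.
Corvus's profit: (806/3)·(80/3) - 162·(80/3) - (3/2)(80/3)² = 1777.7778.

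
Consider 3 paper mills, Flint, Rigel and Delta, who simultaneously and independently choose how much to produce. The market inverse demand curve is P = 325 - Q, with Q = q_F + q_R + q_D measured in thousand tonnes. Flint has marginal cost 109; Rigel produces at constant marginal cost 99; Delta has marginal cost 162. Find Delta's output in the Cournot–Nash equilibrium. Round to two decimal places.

Flint's profit: π_F = (325 - Q)q_F - (109q_F). Setting ∂π_F/∂q_F = 0: 216 - 2q_F - (q_R + q_D) = 0.
Rigel's first-order condition: 226 - 2q_R - (q_F + q_D) = 0.
Delta's profit: π_D = (325 - Q)q_D - (162q_D). Setting ∂π_D/∂q_D = 0: 163 - 2q_D - (q_F + q_R) = 0.
Adding the 3 conditions: 605 − 2Q − 2Q = 0, i.e. Q = 605/4.
Back-substituting: q_F = (216 − 605/4) = 259/4, q_R = (226 − 605/4) = 299/4, q_D = (163 − 605/4) = 47/4.

11.75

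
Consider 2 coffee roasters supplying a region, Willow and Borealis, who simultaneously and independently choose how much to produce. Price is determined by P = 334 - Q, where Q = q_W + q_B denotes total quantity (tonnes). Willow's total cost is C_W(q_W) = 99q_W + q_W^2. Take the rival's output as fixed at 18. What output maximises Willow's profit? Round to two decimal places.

54.25

With the rival's output fixed at 18, Willow's profit is π_W = (334 - 18 - q_W)q_W - (99q_W + q_W²) = (316 - q_W)q_W - (99q_W + q_W²).
∂π_W/∂q_W = 217 - 4q_W = 0, so q_W = 217/4.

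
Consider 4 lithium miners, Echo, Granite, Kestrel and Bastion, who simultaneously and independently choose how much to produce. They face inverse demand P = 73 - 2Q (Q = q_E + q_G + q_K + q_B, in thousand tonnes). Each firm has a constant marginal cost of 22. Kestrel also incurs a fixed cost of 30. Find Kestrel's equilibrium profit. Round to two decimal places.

Each firm earns π_i = (73 - 2Q)q_i - 22q_i.
Setting ∂π_i/∂q_i = 0 with rivals' quantities fixed: 51 - 4q_i - 2·Σ_{j≠i} q_j = 0.
With identical firms every q_j equals q_i, so Σ_{j≠i} q_j = 3q_i and 51 = 10q_i, giving q_i = 51/10.
Price P = 73 - 2·(102/5) = 161/5.
Kestrel's profit: (161/5 - 22)·(51/10) - 30 = 1101/50.

22.02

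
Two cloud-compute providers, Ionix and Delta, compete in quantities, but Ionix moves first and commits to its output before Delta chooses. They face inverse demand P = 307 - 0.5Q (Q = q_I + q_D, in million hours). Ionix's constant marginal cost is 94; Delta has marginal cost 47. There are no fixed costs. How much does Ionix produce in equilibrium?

166

Solve by backward induction. Given q_I, the follower Delta maximises π_D = (307 - (1/2)q_I - (1/2)q_D)q_D - 47q_D.
Setting the follower's marginal profit to zero, 260 - (1/2)q_I - q_D = 0, i.e. q_D = (260 - (1/2)q_I).
The leader anticipates this reaction. Substituting into P = 307 - 0.5Q gives P = 177 - (1/4)q_I, so π_I = (177 - (1/4)q_I)q_I - 94q_I.
Maximising: ∂π_I/∂q_I = 83 - (1/2)q_I = 0, giving q_I = 166.
Then q_D = (260 - (1/2)·166) = 177.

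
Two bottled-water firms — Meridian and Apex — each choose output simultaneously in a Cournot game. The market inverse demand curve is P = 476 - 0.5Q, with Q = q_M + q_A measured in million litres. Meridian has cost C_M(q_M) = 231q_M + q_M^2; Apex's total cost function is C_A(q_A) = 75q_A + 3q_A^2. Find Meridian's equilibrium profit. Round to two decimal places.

Meridian's profit: π_M = (476 - 0.5Q)q_M - (231q_M + q_M²). Setting ∂π_M/∂q_M = 0: 245 - 3q_M - (1/2)(q_A) = 0.
Apex's profit: π_A = (476 - 0.5Q)q_A - (75q_A + 3q_A²). Setting ∂π_A/∂q_A = 0: 401 - 7q_A - (1/2)(q_M) = 0.
Rearranging gives the reaction functions q_M = (245 - (1/2)q_A)/3 and q_A = (401 - (1/2)q_M)/7.
Substituting one into the other gives q_M = 72.9880 and q_A = 52.0723.
Price P = 476 - (1/2)·125.0602 = 413.4699.
Meridian's profit: 413.4699·72.9880 - 231·72.9880 - 72.9880² = 7990.8617.

7990.86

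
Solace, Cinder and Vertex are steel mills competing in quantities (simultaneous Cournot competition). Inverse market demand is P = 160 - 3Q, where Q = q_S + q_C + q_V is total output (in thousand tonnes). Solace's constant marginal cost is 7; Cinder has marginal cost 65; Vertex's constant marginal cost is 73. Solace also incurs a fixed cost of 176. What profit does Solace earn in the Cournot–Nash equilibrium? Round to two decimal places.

1422.52

Solace's profit: π_S = (160 - 3Q)q_S - (7q_S). Setting ∂π_S/∂q_S = 0: 153 - 6q_S - 3(q_C + q_V) = 0.
Cinder's first-order condition: 95 - 6q_C - 3(q_S + q_V) = 0.
Vertex's first-order condition: 87 - 6q_V - 3(q_S + q_C) = 0.
Summing all 3 equations gives 335 − 12Q = 0, hence Q = 335/12.
Back-substituting: q_S = (153 − 335/4)/3 = 277/12, q_C = (95 − 335/4)/3 = 15/4, q_V = (87 − 335/4)/3 = 13/12.
Price P = 160 - 3·(335/12) = 305/4.
Solace's profit: (305/4 - 7)·(277/12) - 176 = 1422.5208.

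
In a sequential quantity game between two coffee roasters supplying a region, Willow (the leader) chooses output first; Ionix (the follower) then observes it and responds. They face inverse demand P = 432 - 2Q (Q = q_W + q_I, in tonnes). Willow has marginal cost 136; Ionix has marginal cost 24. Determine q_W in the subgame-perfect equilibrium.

Solve by backward induction. Given q_W, the follower Ionix maximises π_I = (432 - 2q_W - 2q_I)q_I - 24q_I.
∂π_I/∂q_I = 408 - 2q_W - 4q_I = 0 gives the reaction function q_I = (408 - 2q_W)/4.
The leader anticipates this reaction. Substituting into P = 432 - 2Q gives P = 228 - q_W, so π_W = (228 - q_W)q_W - 136q_W.
The leader's first-order condition 92 - 2q_W = 0 yields q_W = 46.
Then q_I = (408 - 2·46)/4 = 79.

46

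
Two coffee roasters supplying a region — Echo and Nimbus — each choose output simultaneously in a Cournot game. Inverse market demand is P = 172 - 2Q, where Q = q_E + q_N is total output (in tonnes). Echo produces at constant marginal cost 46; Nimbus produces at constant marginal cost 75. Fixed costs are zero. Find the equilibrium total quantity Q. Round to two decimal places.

Echo's profit: π_E = (172 - 2Q)q_E - (46q_E). Setting ∂π_E/∂q_E = 0: 126 - 4q_E - 2(q_N) = 0.
Nimbus's profit: π_N = (172 - 2Q)q_N - (75q_N). Setting ∂π_N/∂q_N = 0: 97 - 4q_N - 2(q_E) = 0.
So q_E = (126 - 2q_N)/4 and q_N = (97 - 2q_E)/4.
Solving the pair: q_E = 155/6, q_N = 34/3.
Total output Q = 155/6 + 34/3 = 223/6.

37.17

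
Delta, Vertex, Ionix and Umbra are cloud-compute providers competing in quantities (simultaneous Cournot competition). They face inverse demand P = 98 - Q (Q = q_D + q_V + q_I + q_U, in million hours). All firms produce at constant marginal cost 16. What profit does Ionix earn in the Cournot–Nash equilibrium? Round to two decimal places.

268.96

A representative firm's profit is π_i = q_i(98 - Q) - 16q_i.
First-order condition (treating rivals' output as given): 82 - 2q_i - Σ_{j≠i} q_j = 0.
By symmetry each firm produces the same amount; substituting Σ_{j≠i} q_j = 3q_i yields q_i = 82/5.
Price P = 98 - 328/5 = 162/5.
Ionix's profit: (162/5 - 16)·(82/5) = 268.9600.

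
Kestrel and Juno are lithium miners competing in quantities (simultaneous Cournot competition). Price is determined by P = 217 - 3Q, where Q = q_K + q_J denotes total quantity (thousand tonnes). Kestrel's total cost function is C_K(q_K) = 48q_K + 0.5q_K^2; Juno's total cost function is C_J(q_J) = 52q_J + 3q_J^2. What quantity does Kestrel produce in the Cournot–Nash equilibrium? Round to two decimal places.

Kestrel's profit: π_K = (217 - 3Q)q_K - (48q_K + (1/2)q_K²). Setting ∂π_K/∂q_K = 0: 169 - 7q_K - 3(q_J) = 0.
Juno's profit: π_J = (217 - 3Q)q_J - (52q_J + 3q_J²). Setting ∂π_J/∂q_J = 0: 165 - 12q_J - 3(q_K) = 0.
So q_K = (169 - 3q_J)/7 and q_J = (165 - 3q_K)/12.
Substituting one into the other gives q_K = 511/25 and q_J = 216/25.

20.44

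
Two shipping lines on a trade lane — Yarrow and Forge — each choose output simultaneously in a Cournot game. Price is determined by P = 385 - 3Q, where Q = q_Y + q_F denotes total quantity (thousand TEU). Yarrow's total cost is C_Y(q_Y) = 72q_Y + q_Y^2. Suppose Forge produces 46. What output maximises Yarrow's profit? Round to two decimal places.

21.88

With the rival's output fixed at 46, Yarrow's profit is π_Y = (385 - 3·46 - 3q_Y)q_Y - (72q_Y + q_Y²) = (247 - 3q_Y)q_Y - (72q_Y + q_Y²).
∂π_Y/∂q_Y = 175 - 8q_Y = 0, so q_Y = 175/8.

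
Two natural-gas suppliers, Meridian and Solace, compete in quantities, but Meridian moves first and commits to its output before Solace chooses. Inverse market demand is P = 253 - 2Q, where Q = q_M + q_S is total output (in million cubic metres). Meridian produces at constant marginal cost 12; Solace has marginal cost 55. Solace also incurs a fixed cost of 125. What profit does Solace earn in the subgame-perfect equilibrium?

267

The follower Solace best-responds to any q_M: π_S = (253 - 2Q)q_S - 55q_S.
∂π_S/∂q_S = 198 - 2q_M - 4q_S = 0 gives the reaction function q_S = (198 - 2q_M)/4.
The leader anticipates this reaction. Substituting into P = 253 - 2Q gives P = 154 - q_M, so π_M = (154 - q_M)q_M - 12q_M.
Maximising: ∂π_M/∂q_M = 142 - 2q_M = 0, giving q_M = 71.
Then q_S = (198 - 2·71)/4 = 14.
Price P = 253 - 2·85 = 83.
Solace's profit: (83 - 55)·14 - 125 = 267.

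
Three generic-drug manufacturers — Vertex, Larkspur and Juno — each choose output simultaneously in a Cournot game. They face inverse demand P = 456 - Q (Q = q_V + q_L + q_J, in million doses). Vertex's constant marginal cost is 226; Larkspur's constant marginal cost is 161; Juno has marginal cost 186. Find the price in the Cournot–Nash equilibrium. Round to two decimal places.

257.25

Vertex's profit: π_V = (456 - Q)q_V - (226q_V). Setting ∂π_V/∂q_V = 0: 230 - 2q_V - (q_L + q_J) = 0.
Larkspur's profit: π_L = (456 - Q)q_L - (161q_L). Setting ∂π_L/∂q_L = 0: 295 - 2q_L - (q_V + q_J) = 0.
Juno's first-order condition: 270 - 2q_J - (q_V + q_L) = 0.
Adding the 3 first-order conditions: 795 − 4Q = 0, so Q = 795/4.
Back-substituting: q_V = (230 − 795/4) = 125/4, q_L = (295 − 795/4) = 385/4, q_J = (270 − 795/4) = 285/4.
Total output Q = 795/4, so price P = 456 - 795/4 = 1029/4.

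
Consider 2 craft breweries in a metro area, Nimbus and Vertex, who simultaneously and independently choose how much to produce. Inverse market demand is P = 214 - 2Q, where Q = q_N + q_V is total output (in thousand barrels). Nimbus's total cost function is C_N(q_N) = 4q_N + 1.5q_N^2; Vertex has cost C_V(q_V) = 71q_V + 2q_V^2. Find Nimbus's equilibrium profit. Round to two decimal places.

Nimbus's profit: π_N = (214 - 2Q)q_N - (4q_N + (3/2)q_N²). Setting ∂π_N/∂q_N = 0: 210 - 7q_N - 2(q_V) = 0.
Vertex's profit: π_V = (214 - 2Q)q_V - (71q_V + 2q_V²). Setting ∂π_V/∂q_V = 0: 143 - 8q_V - 2(q_N) = 0.
Rearranging gives the reaction functions q_N = (210 - 2q_V)/7 and q_V = (143 - 2q_N)/8.
Substituting one into the other gives q_N = 697/26 and q_V = 581/52.
Price P = 214 - 2·(1975/52) = 138.0385.
Nimbus's profit: 138.0385·(697/26) - 4·(697/26) - (3/2)(697/26)² = 2515.2833.

2515.28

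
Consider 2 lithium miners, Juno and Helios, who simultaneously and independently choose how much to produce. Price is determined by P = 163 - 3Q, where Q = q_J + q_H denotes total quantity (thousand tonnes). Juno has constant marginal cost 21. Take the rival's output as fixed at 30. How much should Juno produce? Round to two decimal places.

8.67

With the rival's output fixed at 30, Juno's profit is π_J = (163 - 3·30 - 3q_J)q_J - (21q_J) = (73 - 3q_J)q_J - (21q_J).
∂π_J/∂q_J = 52 - 6q_J = 0, so q_J = 26/3.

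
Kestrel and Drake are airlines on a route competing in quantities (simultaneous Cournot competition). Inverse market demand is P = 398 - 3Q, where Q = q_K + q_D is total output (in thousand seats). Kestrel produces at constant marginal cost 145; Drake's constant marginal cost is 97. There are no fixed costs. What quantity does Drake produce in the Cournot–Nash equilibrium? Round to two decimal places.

Kestrel's profit: π_K = (398 - 3Q)q_K - (145q_K). Setting ∂π_K/∂q_K = 0: 253 - 6q_K - 3(q_D) = 0.
Drake's profit: π_D = (398 - 3Q)q_D - (97q_D). Setting ∂π_D/∂q_D = 0: 301 - 6q_D - 3(q_K) = 0.
Best responses: q_K = (253 - 3q_D)/6, q_D = (301 - 3q_K)/6.
Substituting one into the other gives q_K = 205/9 and q_D = 349/9.

38.78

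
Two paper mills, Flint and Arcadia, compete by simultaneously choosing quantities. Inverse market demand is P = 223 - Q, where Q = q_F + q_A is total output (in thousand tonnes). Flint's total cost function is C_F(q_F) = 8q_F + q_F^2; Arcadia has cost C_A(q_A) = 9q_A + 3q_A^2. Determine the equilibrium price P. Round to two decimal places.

Flint's profit: π_F = (223 - Q)q_F - (8q_F + q_F²). Setting ∂π_F/∂q_F = 0: 215 - 4q_F - (q_A) = 0.
Arcadia's profit: π_A = (223 - Q)q_A - (9q_A + 3q_A²). Setting ∂π_A/∂q_A = 0: 214 - 8q_A - (q_F) = 0.
So q_F = (215 - q_A)/4 and q_A = (214 - q_F)/8.
Substituting one into the other gives q_F = 1506/31 and q_A = 641/31.
Total output Q = 69.2581, so price P = 223 - 69.2581 = 153.7419.

153.74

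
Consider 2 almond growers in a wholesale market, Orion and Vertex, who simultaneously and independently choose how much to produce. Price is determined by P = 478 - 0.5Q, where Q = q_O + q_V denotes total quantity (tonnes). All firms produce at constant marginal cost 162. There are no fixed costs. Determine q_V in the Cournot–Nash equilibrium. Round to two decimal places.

210.67

A representative firm's profit is π_i = q_i(478 - 0.5Q) - 162q_i.
Setting ∂π_i/∂q_i = 0 with rivals' quantities fixed: 316 - q_i - (1/2)q_j = 0.
With identical firms every q_j equals q_i, so q_j = q_i and 316 = (3/2)q_i, giving q_i = 632/3.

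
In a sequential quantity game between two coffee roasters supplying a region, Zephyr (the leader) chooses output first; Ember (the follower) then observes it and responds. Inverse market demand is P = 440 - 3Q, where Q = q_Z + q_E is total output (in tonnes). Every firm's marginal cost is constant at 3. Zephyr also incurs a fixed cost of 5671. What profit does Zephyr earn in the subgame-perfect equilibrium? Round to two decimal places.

Solve by backward induction. Given q_Z, the follower Ember maximises π_E = (440 - 3q_Z - 3q_E)q_E - 3q_E.
∂π_E/∂q_E = 437 - 3q_Z - 6q_E = 0 gives the reaction function q_E = (437 - 3q_Z)/6.
The leader anticipates this reaction. Substituting into P = 440 - 3Q gives P = 443/2 - (3/2)q_Z, so π_Z = (443/2 - (3/2)q_Z)q_Z - 3q_Z.
The leader's first-order condition 437/2 - 3q_Z = 0 yields q_Z = 437/6.
Then q_E = (437 - 3·(437/6))/6 = 437/12.
Price P = 440 - 3·(437/4) = 449/4.
Zephyr's profit: (449/4 - 3)·(437/6) - 5671 = 2286.0417.

2286.04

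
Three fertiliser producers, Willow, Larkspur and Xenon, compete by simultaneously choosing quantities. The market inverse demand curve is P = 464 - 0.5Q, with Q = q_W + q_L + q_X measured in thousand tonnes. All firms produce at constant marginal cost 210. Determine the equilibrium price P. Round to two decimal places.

A representative firm's profit is π_i = q_i(464 - 0.5Q) - 210q_i.
First-order condition (treating rivals' output as given): 254 - q_i - (1/2)·Σ_{j≠i} q_j = 0.
With identical firms every q_j equals q_i, so Σ_{j≠i} q_j = 2q_i and 254 = 2q_i, giving q_i = 127.
Total output Q = 381, so price P = 464 - (1/2)·381 = 547/2.

273.50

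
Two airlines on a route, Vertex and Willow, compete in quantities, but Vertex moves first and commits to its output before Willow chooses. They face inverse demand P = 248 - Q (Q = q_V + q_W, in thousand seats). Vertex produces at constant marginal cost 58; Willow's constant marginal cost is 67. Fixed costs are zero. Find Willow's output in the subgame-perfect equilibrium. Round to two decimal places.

The follower Willow best-responds to any q_V: π_W = (248 - Q)q_W - 67q_W.
∂π_W/∂q_W = 181 - q_V - 2q_W = 0 gives the reaction function q_W = (181 - q_V)/2.
The leader anticipates this reaction. Substituting into P = 248 - Q gives P = 315/2 - (1/2)q_V, so π_V = (315/2 - (1/2)q_V)q_V - 58q_V.
The leader's first-order condition 199/2 - q_V = 0 yields q_V = 199/2.
Then q_W = (181 - 199/2)/2 = 163/4.

40.75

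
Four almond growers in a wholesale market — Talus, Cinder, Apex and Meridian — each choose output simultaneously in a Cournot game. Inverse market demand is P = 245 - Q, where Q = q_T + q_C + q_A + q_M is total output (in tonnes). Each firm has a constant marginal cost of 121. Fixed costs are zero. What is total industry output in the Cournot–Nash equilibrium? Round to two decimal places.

99.20

Each firm earns π_i = (245 - Q)q_i - 121q_i.
First-order condition (treating rivals' output as given): 124 - 2q_i - Σ_{j≠i} q_j = 0.
By symmetry each firm produces the same amount; substituting Σ_{j≠i} q_j = 3q_i yields q_i = 124/5.
Total output Q = 124/5 + 124/5 + 124/5 + 124/5 = 496/5.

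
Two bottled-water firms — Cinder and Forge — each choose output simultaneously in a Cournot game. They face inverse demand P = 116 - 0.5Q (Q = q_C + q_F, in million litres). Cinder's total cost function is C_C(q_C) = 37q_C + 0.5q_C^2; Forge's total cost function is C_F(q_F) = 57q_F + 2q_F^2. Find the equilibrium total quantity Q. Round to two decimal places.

45.54

Cinder's profit: π_C = (116 - 0.5Q)q_C - (37q_C + (1/2)q_C²). Setting ∂π_C/∂q_C = 0: 79 - 2q_C - (1/2)(q_F) = 0.
Forge's first-order condition: 59 - 5q_F - (1/2)(q_C) = 0.
Best responses: q_C = (79 - (1/2)q_F)/2, q_F = (59 - (1/2)q_C)/5.
Substituting one into the other gives q_C = 1462/39 and q_F = 314/39.
Total output Q = 1462/39 + 314/39 = 592/13.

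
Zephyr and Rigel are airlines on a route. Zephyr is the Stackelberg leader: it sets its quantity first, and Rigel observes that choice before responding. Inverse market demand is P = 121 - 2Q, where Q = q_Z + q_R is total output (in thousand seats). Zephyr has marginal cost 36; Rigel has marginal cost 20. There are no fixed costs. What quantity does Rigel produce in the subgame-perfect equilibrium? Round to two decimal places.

16.63

Solve by backward induction. Given q_Z, the follower Rigel maximises π_R = (121 - 2q_Z - 2q_R)q_R - 20q_R.
Setting the follower's marginal profit to zero, 101 - 2q_Z - 4q_R = 0, i.e. q_R = (101 - 2q_Z)/4.
Zephyr substitutes q_R(q_Z) into its own profit: π_Z = q_Z(121 - 2q_Z - (101 - 2q_Z)/2) - 36q_Z = (141/2 - q_Z)q_Z - 36q_Z.
Maximising: ∂π_Z/∂q_Z = 69/2 - 2q_Z = 0, giving q_Z = 69/4.
Then q_R = (101 - 2·(69/4))/4 = 133/8.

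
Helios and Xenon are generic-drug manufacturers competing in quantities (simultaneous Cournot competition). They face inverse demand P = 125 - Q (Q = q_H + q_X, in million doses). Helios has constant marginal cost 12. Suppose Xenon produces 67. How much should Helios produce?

23

With the rival's output fixed at 67, Helios's profit is π_H = (125 - 67 - q_H)q_H - (12q_H) = (58 - q_H)q_H - (12q_H).
∂π_H/∂q_H = 46 - 2q_H = 0, so q_H = 23.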